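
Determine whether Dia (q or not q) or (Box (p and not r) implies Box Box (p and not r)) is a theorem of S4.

Valid in S4

Tableau for the negation not (Dia (q or not q) or (Box (p and not r) implies Box Box (p and not r))):
1. not (Dia (q or not q) or (Box (p and not r) implies Box Box (p and not r))), u
2. not Dia (q or not q), u
3. not (Box (p and not r) implies Box Box (p and not r)), u
4. Box (p and not r), u
5. not Box Box (p and not r), u
6. not (q or not q), u
7. not q, u
8. q, u
Accessibility: uRu
Branch closes: q and not q both at u.
All branches of the negation close; one closing branch shown above.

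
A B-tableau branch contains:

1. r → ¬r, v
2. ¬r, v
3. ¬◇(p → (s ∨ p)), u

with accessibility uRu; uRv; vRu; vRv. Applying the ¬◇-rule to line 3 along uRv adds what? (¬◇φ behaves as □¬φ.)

¬◇φ behaves as □¬φ: propagate the negated body to each accessible world.

¬(p → (s ∨ p)), v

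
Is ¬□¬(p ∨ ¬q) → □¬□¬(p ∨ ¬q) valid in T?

Tableau for the negation ¬(¬□¬(p ∨ ¬q) → □¬□¬(p ∨ ¬q)):
1. ¬(¬□¬(p ∨ ¬q) → □¬□¬(p ∨ ¬q)), w0
2. ¬□¬(p ∨ ¬q), w0
3. ¬□¬□¬(p ∨ ¬q), w0
4. p ∨ ¬q, w1
5. ¬q, w1
6. □¬(p ∨ ¬q), w2
7. ¬(p ∨ ¬q), w2
8. ¬p, w2
9. q, w2
Accessibility: w0Rw0, w0Rw1, w0Rw2, w1Rw1, w2Rw2
The negation has an open branch (countermodel exists).

Invalid (countermodel exists)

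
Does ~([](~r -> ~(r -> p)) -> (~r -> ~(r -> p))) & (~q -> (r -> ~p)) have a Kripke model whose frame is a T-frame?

1. ~([](~r -> ~(r -> p)) -> (~r -> ~(r -> p))) & (~q -> (r -> ~p)), w0
2. ~([](~r -> ~(r -> p)) -> (~r -> ~(r -> p))), w0
3. ~q -> (r -> ~p), w0
4. [](~r -> ~(r -> p)), w0
5. ~(~r -> ~(r -> p)), w0
6. ~r, w0
7. r -> p, w0
8. ~r -> ~(r -> p), w0
9. r -> ~p, w0
10. p, w0
11. ~(r -> p), w0
12. r, w0
13. ~p, w0
Accessibility: w0Rw0
Branch closes: r and ~r both at w0.
(One branch shown.) All branches close.

No, unsatisfiable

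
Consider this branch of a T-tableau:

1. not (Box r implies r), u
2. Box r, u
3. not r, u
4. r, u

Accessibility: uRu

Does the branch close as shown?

Closed

Both r and not r appear at u.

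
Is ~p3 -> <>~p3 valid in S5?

Tableau for the negation ~(~p3 -> <>~p3):
1. ~(~p3 -> <>~p3), u
2. ~p3, u
3. ~<>~p3, u
4. p3, u
Accessibility: uRu
Branch closes: p3 and ~p3 both at u.
All branches of the negation close; one closing branch shown above.

Yes, valid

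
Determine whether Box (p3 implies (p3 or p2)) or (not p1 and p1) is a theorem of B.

Valid

Tableau for the negation not (Box (p3 implies (p3 or p2)) or (not p1 and p1)):
1. not (Box (p3 implies (p3 or p2)) or (not p1 and p1)), w0
2. not Box (p3 implies (p3 or p2)), w0
3. not (not p1 and p1), w0
4. not p1, w0
5. not (p3 implies (p3 or p2)), w1
6. p3, w1
7. not (p3 or p2), w1
8. not p3, w1
9. not p2, w1
Accessibility: w0Rw0, w0Rw1, w1Rw0, w1Rw1
Branch closes: p3 and not p3 both at w1.
Every branch of the negation's tableau closes; the branch above is one of them.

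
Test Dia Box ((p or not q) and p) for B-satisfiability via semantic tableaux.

Yes, satisfiable

1. Dia Box ((p or not q) and p), w0
2. Box ((p or not q) and p), w1
3. (p or not q) and p, w0
4. p or not q, w0
5. p, w0
6. (p or not q) and p, w1
7. p or not q, w1
8. p, w1
9. not q, w0
10. not q, w1
Accessibility: w0Rw0, w0Rw1, w1Rw0, w1Rw1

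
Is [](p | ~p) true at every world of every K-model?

Tableau for the negation ~[](p | ~p):
1. ~[](p | ~p), 0
2. ~(p | ~p), 1   [~[]-rule on 1: fresh world 1, 0R1]
3. ~p, 1   [~|-rule on 2]
4. p, 1   [~|-rule on 2]
Accessibility: 0R1
Branch closes: p and ~p both at 1.
All branches of the negation close; one closing branch shown above.

Yes, valid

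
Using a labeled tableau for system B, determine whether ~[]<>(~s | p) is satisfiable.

Satisfiable

1. ~[]<>(~s | p), w0
2. ~<>(~s | p), w1
3. ~(~s | p), w0
4. s, w0
5. ~p, w0
6. ~(~s | p), w1
7. s, w1
8. ~p, w1
Accessibility: w0Rw0, w0Rw1, w1Rw0, w1Rw1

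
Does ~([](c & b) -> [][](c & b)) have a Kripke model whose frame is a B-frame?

Satisfiable (open branch found)

1. ~([](c & b) -> [][](c & b)), 0
2. [](c & b), 0
3. ~[][](c & b), 0
4. c & b, 0
5. c, 0
6. b, 0
7. ~[](c & b), 1
8. c & b, 1
9. c, 1
10. b, 1
11. ~(c & b), 2
12. ~b, 2
Accessibility: 0R0, 0R1, 1R0, 1R1, 1R2, 2R1, 2R2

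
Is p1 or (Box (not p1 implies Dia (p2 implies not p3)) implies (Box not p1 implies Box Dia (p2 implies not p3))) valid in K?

Tableau for the negation not (p1 or (Box (not p1 implies Dia (p2 implies not p3)) implies (Box not p1 implies Box Dia (p2 implies not p3)))):
1. not (p1 or (Box (not p1 implies Dia (p2 implies not p3)) implies (Box not p1 implies Box Dia (p2 implies not p3)))), w0
2. not p1, w0
3. not (Box (not p1 implies Dia (p2 implies not p3)) implies (Box not p1 implies Box Dia (p2 implies not p3))), w0
4. Box (not p1 implies Dia (p2 implies not p3)), w0
5. not (Box not p1 implies Box Dia (p2 implies not p3)), w0
6. Box not p1, w0
7. not Box Dia (p2 implies not p3), w0
8. not Dia (p2 implies not p3), w1
9. not p1 implies Dia (p2 implies not p3), w1
10. not p1, w1
11. Dia (p2 implies not p3), w1
12. p2 implies not p3, w2
13. not (p2 implies not p3), w2
14. p2, w2
15. p3, w2
16. not p3, w2
Accessibility: w0Rw1, w1Rw2
Branch closes: p3 and not p3 both at w2.
All branches of the negation close; one closing branch shown above.

Valid in K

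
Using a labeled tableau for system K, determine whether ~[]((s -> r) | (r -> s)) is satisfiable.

1. ~[]((s -> r) | (r -> s)), w0
2. ~((s -> r) | (r -> s)), w1   [~[]-rule on 1: fresh world w1, w0Rw1]
3. ~(s -> r), w1   [~|-rule on 2]
4. ~(r -> s), w1   [~|-rule on 2]
5. s, w1   [~->-rule on 3]
6. ~r, w1   [~->-rule on 3]
7. r, w1   [~->-rule on 4]
8. ~s, w1   [~->-rule on 4]
Accessibility: w0Rw1
Branch closes: r and ~r both at w1.
Every branch closes; the branch above is one of them.

Unsatisfiable (every branch closes)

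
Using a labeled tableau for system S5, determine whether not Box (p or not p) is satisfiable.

1. not Box (p or not p), 0
2. not (p or not p), 1
3. not p, 1
4. p, 1
Accessibility: 0R0, 0R1, 1R0, 1R1
Branch closes: p and not p both at 1.
Every branch closes; the branch above is one of them.

No, unsatisfiable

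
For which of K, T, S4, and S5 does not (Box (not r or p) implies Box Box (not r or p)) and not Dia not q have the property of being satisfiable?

K, T

T-tableau for the formula:
1. not (Box (not r or p) implies Box Box (not r or p)) and not Dia not q, w0
2. not (Box (not r or p) implies Box Box (not r or p)), w0
3. not Dia not q, w0
4. Box (not r or p), w0
5. not Box Box (not r or p), w0
6. q, w0
7. not r or p, w0
8. p, w0
9. not Box (not r or p), w1
10. q, w1
11. not r or p, w1
12. p, w1
13. not (not r or p), w2
14. r, w2
15. not p, w2
Accessibility: w0Rw0, w0Rw1, w1Rw1, w1Rw2, w2Rw2
Complete open branch: satisfiable in T, hence also in K (this T-model is also a K-model).
S4-tableau for the formula:
1. not (Box (not r or p) implies Box Box (not r or p)) and not Dia not q, w0
2. not (Box (not r or p) implies Box Box (not r or p)), w0
3. not Dia not q, w0
4. Box (not r or p), w0
5. not Box Box (not r or p), w0
6. q, w0
7. not r or p, w0
8. p, w0
9. not Box (not r or p), w1
10. q, w1
11. not r or p, w1
12. p, w1
13. not (not r or p), w2
14. r, w2
15. not p, w2
16. q, w2
17. not r or p, w2
18. p, w2
Accessibility: w0Rw0, w0Rw1, w0Rw2, w1Rw1, w1Rw2, w2Rw2
Branch closes: p and not p both at w2.
Every branch closes (one shown): unsatisfiable in S4, hence also in S5 (every S5-frame is an S4-frame).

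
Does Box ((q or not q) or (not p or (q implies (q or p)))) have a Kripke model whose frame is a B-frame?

1. Box ((q or not q) or (not p or (q implies (q or p)))), 0
2. (q or not q) or (not p or (q implies (q or p))), 0
3. not p or (q implies (q or p)), 0
4. q implies (q or p), 0
5. q or p, 0
6. p, 0
Accessibility: 0R0

Yes, satisfiable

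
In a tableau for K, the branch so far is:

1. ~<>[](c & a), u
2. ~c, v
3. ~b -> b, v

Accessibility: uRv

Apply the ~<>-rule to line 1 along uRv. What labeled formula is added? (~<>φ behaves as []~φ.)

~[](c & a), v

~<>φ behaves as []~φ: propagate the negated body to each accessible world.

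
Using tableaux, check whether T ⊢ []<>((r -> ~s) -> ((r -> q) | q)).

Not valid

Tableau for the negation ~[]<>((r -> ~s) -> ((r -> q) | q)):
1. ~[]<>((r -> ~s) -> ((r -> q) | q)), 0
2. ~<>((r -> ~s) -> ((r -> q) | q)), 1
3. ~((r -> ~s) -> ((r -> q) | q)), 1
4. r -> ~s, 1
5. ~((r -> q) | q), 1
6. ~(r -> q), 1
7. ~q, 1
8. r, 1
9. ~s, 1
Accessibility: 0R0, 0R1, 1R1
The negation has an open branch (countermodel exists).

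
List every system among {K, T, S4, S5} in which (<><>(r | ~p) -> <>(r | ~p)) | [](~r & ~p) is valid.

S4, S5

S4-tableau for the negation ~((<><>(r | ~p) -> <>(r | ~p)) | [](~r & ~p)):
1. ~((<><>(r | ~p) -> <>(r | ~p)) | [](~r & ~p)), w0
2. ~(<><>(r | ~p) -> <>(r | ~p)), w0   [~|-rule on 1]
3. ~[](~r & ~p), w0   [~|-rule on 1]
4. <><>(r | ~p), w0   [~->-rule on 2]
5. ~<>(r | ~p), w0   [~->-rule on 2]
6. ~(r | ~p), w0   [~<>-rule on 5 via w0Rw0]
7. ~r, w0   [~|-rule on 6]
8. p, w0   [~|-rule on 6]
9. ~(~r & ~p), w1   [~[]-rule on 3: fresh world w1, w0Rw1]
10. ~(r | ~p), w1   [~<>-rule on 5 via w0Rw1]
11. ~r, w1   [~|-rule on 10]
12. p, w1   [~|-rule on 10]
13. <>(r | ~p), w2   [<>-rule on 4: fresh world w2, w0Rw2]
14. ~(r | ~p), w2   [~<>-rule on 5 via w0Rw2]
15. ~r, w2   [~|-rule on 14]
16. p, w2   [~|-rule on 14]
17. r | ~p, w3   [<>-rule on 13: fresh world w3, w2Rw3]
18. ~(r | ~p), w3   [~<>-rule on 5 via w0Rw3]
19. ~r, w3   [~|-rule on 18]
20. p, w3   [~|-rule on 18]
21. ~p, w3   [|-rule on 17 (branches; this branch)]
Accessibility: w0Rw0, w0Rw1, w0Rw2, w0Rw3, w1Rw1, w2Rw2, w2Rw3, w3Rw3
Branch closes: p and ~p both at w3.
Every branch closes (one shown): valid in S4, hence also in S5 (every theorem of S4 is a theorem of S5).
T-tableau for the negation ~((<><>(r | ~p) -> <>(r | ~p)) | [](~r & ~p)):
1. ~((<><>(r | ~p) -> <>(r | ~p)) | [](~r & ~p)), w0
2. ~(<><>(r | ~p) -> <>(r | ~p)), w0   [~|-rule on 1]
3. ~[](~r & ~p), w0   [~|-rule on 1]
4. <><>(r | ~p), w0   [~->-rule on 2]
5. ~<>(r | ~p), w0   [~->-rule on 2]
6. ~(r | ~p), w0   [~<>-rule on 5 via w0Rw0]
7. ~r, w0   [~|-rule on 6]
8. p, w0   [~|-rule on 6]
9. ~(~r & ~p), w1   [~[]-rule on 3: fresh world w1, w0Rw1]
10. ~(r | ~p), w1   [~<>-rule on 5 via w0Rw1]
11. ~r, w1   [~|-rule on 10]
12. p, w1   [~|-rule on 10]
13. <>(r | ~p), w2   [<>-rule on 4: fresh world w2, w0Rw2]
14. ~(r | ~p), w2   [~<>-rule on 5 via w0Rw2]
15. ~r, w2   [~|-rule on 14]
16. p, w2   [~|-rule on 14]
17. r | ~p, w3   [<>-rule on 13: fresh world w3, w2Rw3]
18. ~p, w3   [|-rule on 17 (branches; this branch)]
Accessibility: w0Rw0, w0Rw1, w0Rw2, w1Rw1, w2Rw2, w2Rw3, w3Rw3
Complete open branch: countermodel on a T-frame, so not valid in T, nor in K (the same frame is also a K-frame).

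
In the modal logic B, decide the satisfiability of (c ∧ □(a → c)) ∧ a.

Satisfiable (open branch found)

1. (c ∧ □(a → c)) ∧ a, 0
2. c ∧ □(a → c), 0
3. a, 0
4. c, 0
5. □(a → c), 0
6. a → c, 0
Accessibility: 0R0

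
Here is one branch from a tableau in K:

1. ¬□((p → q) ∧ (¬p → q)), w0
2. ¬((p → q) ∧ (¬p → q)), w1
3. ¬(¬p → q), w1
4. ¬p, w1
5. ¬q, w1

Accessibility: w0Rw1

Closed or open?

No world carries both an atom and its negation.

No, open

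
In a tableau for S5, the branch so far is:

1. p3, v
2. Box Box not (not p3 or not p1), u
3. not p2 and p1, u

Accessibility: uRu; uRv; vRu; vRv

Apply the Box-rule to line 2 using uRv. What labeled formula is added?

Box not (not p3 or not p1), v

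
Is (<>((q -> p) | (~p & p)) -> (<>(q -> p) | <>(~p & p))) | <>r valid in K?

Tableau for the negation ~((<>((q -> p) | (~p & p)) -> (<>(q -> p) | <>(~p & p))) | <>r):
1. ~((<>((q -> p) | (~p & p)) -> (<>(q -> p) | <>(~p & p))) | <>r), 0
2. ~(<>((q -> p) | (~p & p)) -> (<>(q -> p) | <>(~p & p))), 0   [~|-rule on 1]
3. ~<>r, 0   [~|-rule on 1]
4. <>((q -> p) | (~p & p)), 0   [~->-rule on 2]
5. ~(<>(q -> p) | <>(~p & p)), 0   [~->-rule on 2]
6. ~<>(q -> p), 0   [~|-rule on 5]
7. ~<>(~p & p), 0   [~|-rule on 5]
8. (q -> p) | (~p & p), 1   [<>-rule on 4: fresh world 1, 0R1]
9. ~r, 1   [~<>-rule on 3 via 0R1]
10. ~(q -> p), 1   [~<>-rule on 6 via 0R1]
11. q, 1   [~->-rule on 10]
12. ~p, 1   [~->-rule on 10]
13. ~(~p & p), 1   [~<>-rule on 7 via 0R1]
14. q -> p, 1   [|-rule on 8 (branches; this branch)]
15. p, 1   [->-rule on 14 (branches; this branch)]
Accessibility: 0R1
Branch closes: p and ~p both at 1.
Every branch of the negation's tableau closes; the branch above is one of them.

Valid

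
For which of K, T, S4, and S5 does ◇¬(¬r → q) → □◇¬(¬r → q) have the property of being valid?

S5

S5-tableau for the negation ¬(◇¬(¬r → q) → □◇¬(¬r → q)):
1. ¬(◇¬(¬r → q) → □◇¬(¬r → q)), w0
2. ◇¬(¬r → q), w0
3. ¬□◇¬(¬r → q), w0
4. ¬(¬r → q), w1
5. ¬r, w1
6. ¬q, w1
7. ¬◇¬(¬r → q), w2
8. ¬r → q, w0
9. ¬r → q, w1
10. ¬r → q, w2
11. q, w0
12. q, w1
Accessibility: w0Rw0, w0Rw1, w0Rw2, w1Rw0, w1Rw1, w1Rw2, w2Rw0, w2Rw1, w2Rw2
Branch closes: q and ¬q both at w1.
Every branch closes (one shown): valid in S5.
S4-tableau for the negation ¬(◇¬(¬r → q) → □◇¬(¬r → q)):
1. ¬(◇¬(¬r → q) → □◇¬(¬r → q)), w0
2. ◇¬(¬r → q), w0
3. ¬□◇¬(¬r → q), w0
4. ¬(¬r → q), w1
5. ¬r, w1
6. ¬q, w1
7. ¬◇¬(¬r → q), w2
8. ¬r → q, w2
9. q, w2
Accessibility: w0Rw0, w0Rw1, w0Rw2, w1Rw1, w2Rw2
Complete open branch: countermodel on an S4-frame, so not valid in S4, nor in K, T (the same frame is also a K-frame and a T-frame).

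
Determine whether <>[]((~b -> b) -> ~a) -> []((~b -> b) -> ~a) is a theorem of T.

No, not valid

Tableau for the negation ~(<>[]((~b -> b) -> ~a) -> []((~b -> b) -> ~a)):
1. ~(<>[]((~b -> b) -> ~a) -> []((~b -> b) -> ~a)), u
2. <>[]((~b -> b) -> ~a), u
3. ~[]((~b -> b) -> ~a), u
4. []((~b -> b) -> ~a), v
5. (~b -> b) -> ~a, v
6. ~a, v
7. ~((~b -> b) -> ~a), w
8. ~b -> b, w
9. a, w
10. b, w
Accessibility: uRu, uRv, uRw, vRv, wRw
The negation has an open branch (countermodel exists).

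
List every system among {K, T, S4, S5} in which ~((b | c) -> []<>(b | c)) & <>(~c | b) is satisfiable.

K, T, S4

S4-tableau for the formula:
1. ~((b | c) -> []<>(b | c)) & <>(~c | b), w0
2. ~((b | c) -> []<>(b | c)), w0
3. <>(~c | b), w0
4. b | c, w0
5. ~[]<>(b | c), w0
6. c, w0
7. ~c | b, w1
8. b, w1
9. ~<>(b | c), w2
10. ~(b | c), w2
11. ~b, w2
12. ~c, w2
Accessibility: w0Rw0, w0Rw1, w0Rw2, w1Rw1, w2Rw2
Complete open branch: satisfiable in S4, hence also in K, T (this S4-model is also a K-model and a T-model).
S5-tableau for the formula:
1. ~((b | c) -> []<>(b | c)) & <>(~c | b), w0
2. ~((b | c) -> []<>(b | c)), w0
3. <>(~c | b), w0
4. b | c, w0
5. ~[]<>(b | c), w0
6. c, w0
7. ~c | b, w1
8. b, w1
9. ~<>(b | c), w2
10. ~(b | c), w0
11. ~b, w0
12. ~c, w0
Accessibility: w0Rw0, w0Rw1, w0Rw2, w1Rw0, w1Rw1, w1Rw2, w2Rw0, w2Rw1, w2Rw2
Branch closes: c and ~c both at w0.
Every branch closes (one shown): unsatisfiable in S5.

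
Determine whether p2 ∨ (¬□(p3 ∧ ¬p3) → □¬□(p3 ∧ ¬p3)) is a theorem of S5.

Tableau for the negation ¬(p2 ∨ (¬□(p3 ∧ ¬p3) → □¬□(p3 ∧ ¬p3))):
1. ¬(p2 ∨ (¬□(p3 ∧ ¬p3) → □¬□(p3 ∧ ¬p3))), 0
2. ¬p2, 0   [¬∨-rule on 1]
3. ¬(¬□(p3 ∧ ¬p3) → □¬□(p3 ∧ ¬p3)), 0   [¬∨-rule on 1]
4. ¬□(p3 ∧ ¬p3), 0   [¬→-rule on 3]
5. ¬□¬□(p3 ∧ ¬p3), 0   [¬→-rule on 3]
6. ¬(p3 ∧ ¬p3), 1   [¬□-rule on 4: fresh world 1, 0R1]
7. p3, 1   [¬∧-rule on 6 (branches; this branch)]
8. □(p3 ∧ ¬p3), 2   [¬□-rule on 5: fresh world 2, 0R2]
9. p3 ∧ ¬p3, 0   [□-rule on 8 via 2R0]
10. p3, 0   [∧-rule on 9]
11. ¬p3, 0   [∧-rule on 9]
Accessibility: 0R0, 0R1, 0R2, 1R0, 1R1, 1R2, 2R0, 2R1, 2R2
Branch closes: p3 and ¬p3 both at 0.
All branches of the negation close; one closing branch shown above.

Valid in S5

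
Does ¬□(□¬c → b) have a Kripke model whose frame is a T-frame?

Yes, satisfiable

1. ¬□(□¬c → b), u
2. ¬(□¬c → b), v
3. □¬c, v
4. ¬b, v
5. ¬c, v
Accessibility: uRu, uRv, vRv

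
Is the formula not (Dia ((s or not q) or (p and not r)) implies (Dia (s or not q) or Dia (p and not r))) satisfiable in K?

No, unsatisfiable

1. not (Dia ((s or not q) or (p and not r)) implies (Dia (s or not q) or Dia (p and not r))), w0
2. Dia ((s or not q) or (p and not r)), w0
3. not (Dia (s or not q) or Dia (p and not r)), w0
4. not Dia (s or not q), w0
5. not Dia (p and not r), w0
6. (s or not q) or (p and not r), w1
7. not (s or not q), w1
8. not s, w1
9. q, w1
10. not (p and not r), w1
11. p and not r, w1
12. p, w1
13. not r, w1
14. r, w1
Accessibility: w0Rw1
Branch closes: r and not r both at w1.
Every branch closes; the branch above is one of them.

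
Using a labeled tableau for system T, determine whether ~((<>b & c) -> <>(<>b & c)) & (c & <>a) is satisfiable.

Unsatisfiable (every branch closes)

1. ~((<>b & c) -> <>(<>b & c)) & (c & <>a), 0
2. ~((<>b & c) -> <>(<>b & c)), 0
3. c & <>a, 0
4. <>b & c, 0
5. ~<>(<>b & c), 0
6. c, 0
7. <>a, 0
8. <>b, 0
9. ~(<>b & c), 0
10. ~<>b, 0
11. ~b, 0
12. a, 1
13. ~(<>b & c), 1
14. ~b, 1
15. ~c, 1
16. b, 2
17. ~(<>b & c), 2
18. ~b, 2
Accessibility: 0R0, 0R1, 0R2, 1R1, 2R2
Branch closes: b and ~b both at 2.
Every branch closes; the branch above is one of them.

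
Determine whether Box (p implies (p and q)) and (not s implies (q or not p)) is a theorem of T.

Invalid (countermodel exists)

Tableau for the negation not (Box (p implies (p and q)) and (not s implies (q or not p))):
1. not (Box (p implies (p and q)) and (not s implies (q or not p))), 0
2. not (not s implies (q or not p)), 0
3. not s, 0
4. not (q or not p), 0
5. not q, 0
6. p, 0
Accessibility: 0R0
The negation has an open branch (countermodel exists).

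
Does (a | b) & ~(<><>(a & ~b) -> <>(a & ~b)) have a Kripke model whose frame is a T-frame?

1. (a | b) & ~(<><>(a & ~b) -> <>(a & ~b)), u
2. a | b, u   [&-rule on 1]
3. ~(<><>(a & ~b) -> <>(a & ~b)), u   [&-rule on 1]
4. <><>(a & ~b), u   [~->-rule on 3]
5. ~<>(a & ~b), u   [~->-rule on 3]
6. ~(a & ~b), u   [~<>-rule on 5 via uRu]
7. b, u   [|-rule on 2 (branches; this branch)]
8. <>(a & ~b), v   [<>-rule on 4: fresh world v, uRv]
9. ~(a & ~b), v   [~<>-rule on 5 via uRv]
10. b, v   [~&-rule on 9 (branches; this branch)]
11. a & ~b, w   [<>-rule on 8: fresh world w, vRw]
12. a, w   [&-rule on 11]
13. ~b, w   [&-rule on 11]
Accessibility: uRu, uRv, vRv, vRw, wRw

Satisfiable (open branch found)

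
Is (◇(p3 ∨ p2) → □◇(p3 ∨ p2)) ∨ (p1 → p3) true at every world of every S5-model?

Valid in S5

Tableau for the negation ¬((◇(p3 ∨ p2) → □◇(p3 ∨ p2)) ∨ (p1 → p3)):
1. ¬((◇(p3 ∨ p2) → □◇(p3 ∨ p2)) ∨ (p1 → p3)), u
2. ¬(◇(p3 ∨ p2) → □◇(p3 ∨ p2)), u   [¬∨-rule on 1]
3. ¬(p1 → p3), u   [¬∨-rule on 1]
4. ◇(p3 ∨ p2), u   [¬→-rule on 2]
5. ¬□◇(p3 ∨ p2), u   [¬→-rule on 2]
6. p1, u   [¬→-rule on 3]
7. ¬p3, u   [¬→-rule on 3]
8. p3 ∨ p2, v   [◇-rule on 4: fresh world v, uRv]
9. p2, v   [∨-rule on 8 (branches; this branch)]
10. ¬◇(p3 ∨ p2), w   [¬□-rule on 5: fresh world w, uRw]
11. ¬(p3 ∨ p2), u   [¬◇-rule on 10 via wRu]
12. ¬p2, u   [¬∨-rule on 11]
13. ¬(p3 ∨ p2), v   [¬◇-rule on 10 via wRv]
14. ¬p3, v   [¬∨-rule on 13]
15. ¬p2, v   [¬∨-rule on 13]
Accessibility: uRu, uRv, uRw, vRu, vRv, vRw, wRu, wRv, wRw
Branch closes: p2 and ¬p2 both at v.
All branches of the negation close; one closing branch shown above.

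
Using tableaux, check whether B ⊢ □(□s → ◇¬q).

No, not valid

Tableau for the negation ¬□(□s → ◇¬q):
1. ¬□(□s → ◇¬q), w0
2. ¬(□s → ◇¬q), w1   [¬□-rule on 1: fresh world w1, w0Rw1]
3. □s, w1   [¬→-rule on 2]
4. ¬◇¬q, w1   [¬→-rule on 2]
5. s, w0   [□-rule on 3 via w1Rw0]
6. s, w1   [□-rule on 3 via w1Rw1]
7. q, w0   [¬◇-rule on 4 via w1Rw0]
8. q, w1   [¬◇-rule on 4 via w1Rw1]
Accessibility: w0Rw0, w0Rw1, w1Rw0, w1Rw1
The negation has an open branch (countermodel exists).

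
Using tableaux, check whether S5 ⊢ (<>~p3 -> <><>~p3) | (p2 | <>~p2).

Tableau for the negation ~((<>~p3 -> <><>~p3) | (p2 | <>~p2)):
1. ~((<>~p3 -> <><>~p3) | (p2 | <>~p2)), w0
2. ~(<>~p3 -> <><>~p3), w0   [~|-rule on 1]
3. ~(p2 | <>~p2), w0   [~|-rule on 1]
4. <>~p3, w0   [~->-rule on 2]
5. ~<><>~p3, w0   [~->-rule on 2]
6. ~p2, w0   [~|-rule on 3]
7. ~<>~p2, w0   [~|-rule on 3]
8. ~<>~p3, w0   [~<>-rule on 5 via w0Rw0]
9. p2, w0   [~<>-rule on 7 via w0Rw0]
Accessibility: w0Rw0
Branch closes: p2 and ~p2 both at w0.
All branches of the negation close; one closing branch shown above.

Valid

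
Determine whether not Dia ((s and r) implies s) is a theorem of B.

Not valid

Tableau for the negation Dia ((s and r) implies s):
1. Dia ((s and r) implies s), 0
2. (s and r) implies s, 1
3. s, 1
Accessibility: 0R0, 0R1, 1R0, 1R1
The negation has an open branch (countermodel exists).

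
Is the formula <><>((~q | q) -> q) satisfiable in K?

1. <><>((~q | q) -> q), w0
2. <>((~q | q) -> q), w1
3. (~q | q) -> q, w2
4. q, w2
Accessibility: w0Rw1, w1Rw2

Satisfiable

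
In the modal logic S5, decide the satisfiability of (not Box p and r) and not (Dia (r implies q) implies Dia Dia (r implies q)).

No, unsatisfiable

1. (not Box p and r) and not (Dia (r implies q) implies Dia Dia (r implies q)), u
2. not Box p and r, u
3. not (Dia (r implies q) implies Dia Dia (r implies q)), u
4. not Box p, u
5. r, u
6. Dia (r implies q), u
7. not Dia Dia (r implies q), u
8. not Dia (r implies q), u
9. not (r implies q), u
10. not q, u
11. not p, v
12. not Dia (r implies q), v
13. not (r implies q), v
14. r, v
15. not q, v
16. r implies q, w
17. not Dia (r implies q), w
18. not (r implies q), w
19. r, w
20. not q, w
21. q, w
Accessibility: uRu, uRv, uRw, vRu, vRv, vRw, wRu, wRv, wRw
Branch closes: q and not q both at w.
(One branch shown.) All branches close.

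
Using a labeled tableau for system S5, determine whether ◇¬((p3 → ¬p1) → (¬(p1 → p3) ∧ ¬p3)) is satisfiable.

Yes, satisfiable

1. ◇¬((p3 → ¬p1) → (¬(p1 → p3) ∧ ¬p3)), w0
2. ¬((p3 → ¬p1) → (¬(p1 → p3) ∧ ¬p3)), w1
3. p3 → ¬p1, w1
4. ¬(¬(p1 → p3) ∧ ¬p3), w1
5. ¬p1, w1
6. p3, w1
Accessibility: w0Rw0, w0Rw1, w1Rw0, w1Rw1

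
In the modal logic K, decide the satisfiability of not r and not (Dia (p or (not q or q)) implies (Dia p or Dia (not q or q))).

1. not r and not (Dia (p or (not q or q)) implies (Dia p or Dia (not q or q))), u
2. not r, u   [and-rule on 1]
3. not (Dia (p or (not q or q)) implies (Dia p or Dia (not q or q))), u   [and-rule on 1]
4. Dia (p or (not q or q)), u   [neg-implies-rule on 3]
5. not (Dia p or Dia (not q or q)), u   [neg-implies-rule on 3]
6. not Dia p, u   [neg-or-rule on 5]
7. not Dia (not q or q), u   [neg-or-rule on 5]
8. p or (not q or q), v   [Dia-rule on 4: fresh world v, uRv]
9. not p, v   [neg-Dia-rule on 6 via uRv]
10. not (not q or q), v   [neg-Dia-rule on 7 via uRv]
11. q, v   [neg-or-rule on 10]
12. not q, v   [neg-or-rule on 10]
Accessibility: uRv
Branch closes: q and not q both at v.
All branches of the tableau close; one closing branch shown above.

No, unsatisfiable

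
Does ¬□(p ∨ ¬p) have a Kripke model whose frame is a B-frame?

1. ¬□(p ∨ ¬p), 0
2. ¬(p ∨ ¬p), 1
3. ¬p, 1
4. p, 1
Accessibility: 0R0, 0R1, 1R0, 1R1
Branch closes: p and ¬p both at 1.
All branches of the tableau close; one closing branch shown above.

No, unsatisfiable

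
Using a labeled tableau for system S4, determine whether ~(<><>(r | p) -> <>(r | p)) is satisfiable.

1. ~(<><>(r | p) -> <>(r | p)), u
2. <><>(r | p), u
3. ~<>(r | p), u
4. ~(r | p), u
5. ~r, u
6. ~p, u
7. <>(r | p), v
8. ~(r | p), v
9. ~r, v
10. ~p, v
11. r | p, w
12. ~(r | p), w
13. ~r, w
14. ~p, w
15. p, w
Accessibility: uRu, uRv, uRw, vRv, vRw, wRw
Branch closes: p and ~p both at w.
Every branch closes; the branch above is one of them.

No, unsatisfiable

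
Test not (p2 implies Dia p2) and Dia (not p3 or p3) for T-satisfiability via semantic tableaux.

Unsatisfiable (every branch closes)

1. not (p2 implies Dia p2) and Dia (not p3 or p3), u
2. not (p2 implies Dia p2), u   [and-rule on 1]
3. Dia (not p3 or p3), u   [and-rule on 1]
4. p2, u   [neg-implies-rule on 2]
5. not Dia p2, u   [neg-implies-rule on 2]
6. not p2, u   [neg-Dia-rule on 5 via uRu]
Accessibility: uRu
Branch closes: p2 and not p2 both at u.
(One branch shown.) All branches close.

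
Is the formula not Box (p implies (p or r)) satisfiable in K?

1. not Box (p implies (p or r)), 0
2. not (p implies (p or r)), 1
3. p, 1
4. not (p or r), 1
5. not p, 1
6. not r, 1
Accessibility: 0R1
Branch closes: p and not p both at 1.
All branches of the tableau close; one closing branch shown above.

Unsatisfiable (every branch closes)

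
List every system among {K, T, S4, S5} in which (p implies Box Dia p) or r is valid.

S5-tableau for the negation not ((p implies Box Dia p) or r):
1. not ((p implies Box Dia p) or r), w0
2. not (p implies Box Dia p), w0   [neg-or-rule on 1]
3. not r, w0   [neg-or-rule on 1]
4. p, w0   [neg-implies-rule on 2]
5. not Box Dia p, w0   [neg-implies-rule on 2]
6. not Dia p, w1   [neg-Box-rule on 5: fresh world w1, w0Rw1]
7. not p, w0   [neg-Dia-rule on 6 via w1Rw0]
Accessibility: w0Rw0, w0Rw1, w1Rw0, w1Rw1
Branch closes: p and not p both at w0.
Every branch closes (one shown): valid in S5.
S4-tableau for the negation not ((p implies Box Dia p) or r):
1. not ((p implies Box Dia p) or r), w0
2. not (p implies Box Dia p), w0   [neg-or-rule on 1]
3. not r, w0   [neg-or-rule on 1]
4. p, w0   [neg-implies-rule on 2]
5. not Box Dia p, w0   [neg-implies-rule on 2]
6. not Dia p, w1   [neg-Box-rule on 5: fresh world w1, w0Rw1]
7. not p, w1   [neg-Dia-rule on 6 via w1Rw1]
Accessibility: w0Rw0, w0Rw1, w1Rw1
Complete open branch: countermodel on an S4-frame, so not valid in S4, nor in K, T (the same frame is also a K-frame and a T-frame).

S5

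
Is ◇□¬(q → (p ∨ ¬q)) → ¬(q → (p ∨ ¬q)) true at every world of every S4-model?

Not valid

Tableau for the negation ¬(◇□¬(q → (p ∨ ¬q)) → ¬(q → (p ∨ ¬q))):
1. ¬(◇□¬(q → (p ∨ ¬q)) → ¬(q → (p ∨ ¬q))), w0
2. ◇□¬(q → (p ∨ ¬q)), w0
3. q → (p ∨ ¬q), w0
4. p ∨ ¬q, w0
5. ¬q, w0
6. □¬(q → (p ∨ ¬q)), w1
7. ¬(q → (p ∨ ¬q)), w1
8. q, w1
9. ¬(p ∨ ¬q), w1
10. ¬p, w1
Accessibility: w0Rw0, w0Rw1, w1Rw1
The negation has an open branch (countermodel exists).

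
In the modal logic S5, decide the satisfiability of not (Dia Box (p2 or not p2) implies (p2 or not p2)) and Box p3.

Unsatisfiable (every branch closes)

1. not (Dia Box (p2 or not p2) implies (p2 or not p2)) and Box p3, w0
2. not (Dia Box (p2 or not p2) implies (p2 or not p2)), w0   [and-rule on 1]
3. Box p3, w0   [and-rule on 1]
4. Dia Box (p2 or not p2), w0   [neg-implies-rule on 2]
5. not (p2 or not p2), w0   [neg-implies-rule on 2]
6. not p2, w0   [neg-or-rule on 5]
7. p2, w0   [neg-or-rule on 5]
Accessibility: w0Rw0
Branch closes: p2 and not p2 both at w0.
Every branch closes; the branch above is one of them.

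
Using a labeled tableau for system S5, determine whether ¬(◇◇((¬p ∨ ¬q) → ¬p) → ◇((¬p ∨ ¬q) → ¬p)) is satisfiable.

1. ¬(◇◇((¬p ∨ ¬q) → ¬p) → ◇((¬p ∨ ¬q) → ¬p)), 0
2. ◇◇((¬p ∨ ¬q) → ¬p), 0   [¬→-rule on 1]
3. ¬◇((¬p ∨ ¬q) → ¬p), 0   [¬→-rule on 1]
4. ¬((¬p ∨ ¬q) → ¬p), 0   [¬◇-rule on 3 via 0R0]
5. ¬p ∨ ¬q, 0   [¬→-rule on 4]
6. p, 0   [¬→-rule on 4]
7. ¬q, 0   [∨-rule on 5 (branches; this branch)]
8. ◇((¬p ∨ ¬q) → ¬p), 1   [◇-rule on 2: fresh world 1, 0R1]
9. ¬((¬p ∨ ¬q) → ¬p), 1   [¬◇-rule on 3 via 0R1]
10. ¬p ∨ ¬q, 1   [¬→-rule on 9]
11. p, 1   [¬→-rule on 9]
12. ¬q, 1   [∨-rule on 10 (branches; this branch)]
13. (¬p ∨ ¬q) → ¬p, 2   [◇-rule on 8: fresh world 2, 1R2]
14. ¬((¬p ∨ ¬q) → ¬p), 2   [¬◇-rule on 3 via 0R2]
15. ¬p ∨ ¬q, 2   [¬→-rule on 14]
16. p, 2   [¬→-rule on 14]
17. ¬(¬p ∨ ¬q), 2   [→-rule on 13 (branches; this branch)]
18. q, 2   [¬∨-rule on 17]
19. ¬q, 2   [∨-rule on 15 (branches; this branch)]
Accessibility: 0R0, 0R1, 0R2, 1R0, 1R1, 1R2, 2R0, 2R1, 2R2
Branch closes: q and ¬q both at 2.
(One branch shown.) All branches close.

Unsatisfiable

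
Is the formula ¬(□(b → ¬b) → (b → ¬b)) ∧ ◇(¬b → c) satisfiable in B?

No, unsatisfiable

1. ¬(□(b → ¬b) → (b → ¬b)) ∧ ◇(¬b → c), w0
2. ¬(□(b → ¬b) → (b → ¬b)), w0
3. ◇(¬b → c), w0
4. □(b → ¬b), w0
5. ¬(b → ¬b), w0
6. b, w0
7. b → ¬b, w0
8. ¬b, w0
Accessibility: w0Rw0
Branch closes: b and ¬b both at w0.
(One branch shown.) All branches close.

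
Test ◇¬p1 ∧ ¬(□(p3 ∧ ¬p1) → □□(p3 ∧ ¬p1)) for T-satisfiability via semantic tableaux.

1. ◇¬p1 ∧ ¬(□(p3 ∧ ¬p1) → □□(p3 ∧ ¬p1)), u
2. ◇¬p1, u   [∧-rule on 1]
3. ¬(□(p3 ∧ ¬p1) → □□(p3 ∧ ¬p1)), u   [∧-rule on 1]
4. □(p3 ∧ ¬p1), u   [¬→-rule on 3]
5. ¬□□(p3 ∧ ¬p1), u   [¬→-rule on 3]
6. p3 ∧ ¬p1, u   [□-rule on 4 via uRu]
7. p3, u   [∧-rule on 6]
8. ¬p1, u   [∧-rule on 6]
9. ¬p1, v   [◇-rule on 2: fresh world v, uRv]
10. p3 ∧ ¬p1, v   [□-rule on 4 via uRv]
11. p3, v   [∧-rule on 10]
12. ¬□(p3 ∧ ¬p1), w   [¬□-rule on 5: fresh world w, uRw]
13. p3 ∧ ¬p1, w   [□-rule on 4 via uRw]
14. p3, w   [∧-rule on 13]
15. ¬p1, w   [∧-rule on 13]
16. ¬(p3 ∧ ¬p1), x   [¬□-rule on 12: fresh world x, wRx]
17. p1, x   [¬∧-rule on 16 (branches; this branch)]
Accessibility: uRu, uRv, uRw, vRv, wRw, wRx, xRx

Yes, satisfiable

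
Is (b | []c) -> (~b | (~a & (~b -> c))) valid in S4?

No, not valid

Tableau for the negation ~((b | []c) -> (~b | (~a & (~b -> c)))):
1. ~((b | []c) -> (~b | (~a & (~b -> c)))), u
2. b | []c, u
3. ~(~b | (~a & (~b -> c))), u
4. b, u
5. ~(~a & (~b -> c)), u
6. []c, u
7. c, u
8. a, u
Accessibility: uRu
The negation has an open branch (countermodel exists).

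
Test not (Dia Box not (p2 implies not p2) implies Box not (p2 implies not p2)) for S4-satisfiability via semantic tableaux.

1. not (Dia Box not (p2 implies not p2) implies Box not (p2 implies not p2)), u
2. Dia Box not (p2 implies not p2), u
3. not Box not (p2 implies not p2), u
4. Box not (p2 implies not p2), v
5. not (p2 implies not p2), v
6. p2, v
7. p2 implies not p2, w
8. not p2, w
Accessibility: uRu, uRv, uRw, vRv, wRw

Satisfiable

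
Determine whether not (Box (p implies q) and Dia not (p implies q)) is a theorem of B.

Tableau for the negation Box (p implies q) and Dia not (p implies q):
1. Box (p implies q) and Dia not (p implies q), w0
2. Box (p implies q), w0   [and-rule on 1]
3. Dia not (p implies q), w0   [and-rule on 1]
4. p implies q, w0   [Box-rule on 2 via w0Rw0]
5. q, w0   [implies-rule on 4 (branches; this branch)]
6. not (p implies q), w1   [Dia-rule on 3: fresh world w1, w0Rw1]
7. p, w1   [neg-implies-rule on 6]
8. not q, w1   [neg-implies-rule on 6]
9. p implies q, w1   [Box-rule on 2 via w0Rw1]
10. q, w1   [implies-rule on 9 (branches; this branch)]
Accessibility: w0Rw0, w0Rw1, w1Rw0, w1Rw1
Branch closes: q and not q both at w1.
Every branch of the negation's tableau closes; the branch above is one of them.

Valid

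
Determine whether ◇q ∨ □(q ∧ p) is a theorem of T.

Invalid (countermodel exists)

Tableau for the negation ¬(◇q ∨ □(q ∧ p)):
1. ¬(◇q ∨ □(q ∧ p)), w0
2. ¬◇q, w0
3. ¬□(q ∧ p), w0
4. ¬q, w0
5. ¬(q ∧ p), w1
6. ¬q, w1
7. ¬p, w1
Accessibility: w0Rw0, w0Rw1, w1Rw1
The negation has an open branch (countermodel exists).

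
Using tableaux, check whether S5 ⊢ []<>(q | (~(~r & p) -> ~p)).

No, not valid

Tableau for the negation ~[]<>(q | (~(~r & p) -> ~p)):
1. ~[]<>(q | (~(~r & p) -> ~p)), w0
2. ~<>(q | (~(~r & p) -> ~p)), w1
3. ~(q | (~(~r & p) -> ~p)), w0
4. ~q, w0
5. ~(~(~r & p) -> ~p), w0
6. ~(~r & p), w0
7. p, w0
8. ~(q | (~(~r & p) -> ~p)), w1
9. ~q, w1
10. ~(~(~r & p) -> ~p), w1
11. ~(~r & p), w1
12. p, w1
13. r, w0
14. r, w1
Accessibility: w0Rw0, w0Rw1, w1Rw0, w1Rw1
The negation has an open branch (countermodel exists).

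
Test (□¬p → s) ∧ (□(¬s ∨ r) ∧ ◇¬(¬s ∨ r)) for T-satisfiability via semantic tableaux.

1. (□¬p → s) ∧ (□(¬s ∨ r) ∧ ◇¬(¬s ∨ r)), w0
2. □¬p → s, w0
3. □(¬s ∨ r) ∧ ◇¬(¬s ∨ r), w0
4. □(¬s ∨ r), w0
5. ◇¬(¬s ∨ r), w0
6. ¬s ∨ r, w0
7. s, w0
8. r, w0
9. ¬(¬s ∨ r), w1
10. s, w1
11. ¬r, w1
12. ¬s ∨ r, w1
13. r, w1
Accessibility: w0Rw0, w0Rw1, w1Rw1
Branch closes: r and ¬r both at w1.
All branches of the tableau close; one closing branch shown above.

Unsatisfiable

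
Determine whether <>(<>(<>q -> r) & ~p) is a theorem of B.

Invalid (countermodel exists)

Tableau for the negation ~<>(<>(<>q -> r) & ~p):
1. ~<>(<>(<>q -> r) & ~p), 0
2. ~(<>(<>q -> r) & ~p), 0
3. p, 0
Accessibility: 0R0
The negation has an open branch (countermodel exists).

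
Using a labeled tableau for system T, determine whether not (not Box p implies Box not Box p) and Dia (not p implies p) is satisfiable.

Satisfiable (open branch found)

1. not (not Box p implies Box not Box p) and Dia (not p implies p), w0
2. not (not Box p implies Box not Box p), w0
3. Dia (not p implies p), w0
4. not Box p, w0
5. not Box not Box p, w0
6. not p implies p, w1
7. p, w1
8. not p, w2
9. Box p, w3
10. p, w3
Accessibility: w0Rw0, w0Rw1, w0Rw2, w0Rw3, w1Rw1, w2Rw2, w3Rw3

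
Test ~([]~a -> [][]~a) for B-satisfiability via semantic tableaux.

1. ~([]~a -> [][]~a), 0
2. []~a, 0
3. ~[][]~a, 0
4. ~a, 0
5. ~[]~a, 1
6. ~a, 1
7. a, 2
Accessibility: 0R0, 0R1, 1R0, 1R1, 1R2, 2R1, 2R2

Satisfiable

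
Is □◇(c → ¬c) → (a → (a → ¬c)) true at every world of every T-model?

No, not valid

Tableau for the negation ¬(□◇(c → ¬c) → (a → (a → ¬c))):
1. ¬(□◇(c → ¬c) → (a → (a → ¬c))), 0
2. □◇(c → ¬c), 0
3. ¬(a → (a → ¬c)), 0
4. a, 0
5. ¬(a → ¬c), 0
6. c, 0
7. ◇(c → ¬c), 0
8. c → ¬c, 1
9. ◇(c → ¬c), 1
10. ¬c, 1
11. c → ¬c, 2
12. ¬c, 2
Accessibility: 0R0, 0R1, 1R1, 1R2, 2R2
The negation has an open branch (countermodel exists).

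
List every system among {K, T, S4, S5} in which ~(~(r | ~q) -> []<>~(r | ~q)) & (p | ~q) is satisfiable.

K, T, S4

S5-tableau for the formula:
1. ~(~(r | ~q) -> []<>~(r | ~q)) & (p | ~q), w0
2. ~(~(r | ~q) -> []<>~(r | ~q)), w0   [&-rule on 1]
3. p | ~q, w0   [&-rule on 1]
4. ~(r | ~q), w0   [~->-rule on 2]
5. ~[]<>~(r | ~q), w0   [~->-rule on 2]
6. ~r, w0   [~|-rule on 4]
7. q, w0   [~|-rule on 4]
8. p, w0   [|-rule on 3 (branches; this branch)]
9. ~<>~(r | ~q), w1   [~[]-rule on 5: fresh world w1, w0Rw1]
10. r | ~q, w0   [~<>-rule on 9 via w1Rw0]
11. r | ~q, w1   [~<>-rule on 9 via w1Rw1]
12. ~q, w0   [|-rule on 10 (branches; this branch)]
Accessibility: w0Rw0, w0Rw1, w1Rw0, w1Rw1
Branch closes: q and ~q both at w0.
Every branch closes (one shown): unsatisfiable in S5.
S4-tableau for the formula:
1. ~(~(r | ~q) -> []<>~(r | ~q)) & (p | ~q), w0
2. ~(~(r | ~q) -> []<>~(r | ~q)), w0   [&-rule on 1]
3. p | ~q, w0   [&-rule on 1]
4. ~(r | ~q), w0   [~->-rule on 2]
5. ~[]<>~(r | ~q), w0   [~->-rule on 2]
6. ~r, w0   [~|-rule on 4]
7. q, w0   [~|-rule on 4]
8. p, w0   [|-rule on 3 (branches; this branch)]
9. ~<>~(r | ~q), w1   [~[]-rule on 5: fresh world w1, w0Rw1]
10. r | ~q, w1   [~<>-rule on 9 via w1Rw1]
11. ~q, w1   [|-rule on 10 (branches; this branch)]
Accessibility: w0Rw0, w0Rw1, w1Rw1
Complete open branch: satisfiable in S4, hence also in K, T (this S4-model is also a K-model and a T-model).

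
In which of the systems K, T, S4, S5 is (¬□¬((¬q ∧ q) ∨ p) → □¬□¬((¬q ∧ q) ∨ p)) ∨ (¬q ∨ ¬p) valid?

S5-tableau for the negation ¬((¬□¬((¬q ∧ q) ∨ p) → □¬□¬((¬q ∧ q) ∨ p)) ∨ (¬q ∨ ¬p)):
1. ¬((¬□¬((¬q ∧ q) ∨ p) → □¬□¬((¬q ∧ q) ∨ p)) ∨ (¬q ∨ ¬p)), 0
2. ¬(¬□¬((¬q ∧ q) ∨ p) → □¬□¬((¬q ∧ q) ∨ p)), 0
3. ¬(¬q ∨ ¬p), 0
4. ¬□¬((¬q ∧ q) ∨ p), 0
5. ¬□¬□¬((¬q ∧ q) ∨ p), 0
6. q, 0
7. p, 0
8. (¬q ∧ q) ∨ p, 1
9. p, 1
10. □¬((¬q ∧ q) ∨ p), 2
11. ¬((¬q ∧ q) ∨ p), 0
12. ¬(¬q ∧ q), 0
13. ¬p, 0
Accessibility: 0R0, 0R1, 0R2, 1R0, 1R1, 1R2, 2R0, 2R1, 2R2
Branch closes: p and ¬p both at 0.
Every branch closes (one shown): valid in S5.
S4-tableau for the negation ¬((¬□¬((¬q ∧ q) ∨ p) → □¬□¬((¬q ∧ q) ∨ p)) ∨ (¬q ∨ ¬p)):
1. ¬((¬□¬((¬q ∧ q) ∨ p) → □¬□¬((¬q ∧ q) ∨ p)) ∨ (¬q ∨ ¬p)), 0
2. ¬(¬□¬((¬q ∧ q) ∨ p) → □¬□¬((¬q ∧ q) ∨ p)), 0
3. ¬(¬q ∨ ¬p), 0
4. ¬□¬((¬q ∧ q) ∨ p), 0
5. ¬□¬□¬((¬q ∧ q) ∨ p), 0
6. q, 0
7. p, 0
8. (¬q ∧ q) ∨ p, 1
9. p, 1
10. □¬((¬q ∧ q) ∨ p), 2
11. ¬((¬q ∧ q) ∨ p), 2
12. ¬(¬q ∧ q), 2
13. ¬p, 2
14. ¬q, 2
Accessibility: 0R0, 0R1, 0R2, 1R1, 2R2
Complete open branch: countermodel on an S4-frame, so not valid in S4, nor in K, T (the same frame is also a K-frame and a T-frame).

S5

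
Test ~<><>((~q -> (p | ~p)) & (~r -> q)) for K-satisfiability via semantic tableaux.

Satisfiable (open branch found)

1. ~<><>((~q -> (p | ~p)) & (~r -> q)), 0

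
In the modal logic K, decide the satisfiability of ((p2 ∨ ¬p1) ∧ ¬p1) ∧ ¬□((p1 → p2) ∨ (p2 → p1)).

1. ((p2 ∨ ¬p1) ∧ ¬p1) ∧ ¬□((p1 → p2) ∨ (p2 → p1)), w0
2. (p2 ∨ ¬p1) ∧ ¬p1, w0
3. ¬□((p1 → p2) ∨ (p2 → p1)), w0
4. p2 ∨ ¬p1, w0
5. ¬p1, w0
6. ¬((p1 → p2) ∨ (p2 → p1)), w1
7. ¬(p1 → p2), w1
8. ¬(p2 → p1), w1
9. p1, w1
10. ¬p2, w1
11. p2, w1
12. ¬p1, w1
Accessibility: w0Rw1
Branch closes: p2 and ¬p2 both at w1.
(One branch shown.) All branches close.

Unsatisfiable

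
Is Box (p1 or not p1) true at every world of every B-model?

Valid in B

Tableau for the negation not Box (p1 or not p1):
1. not Box (p1 or not p1), 0
2. not (p1 or not p1), 1   [neg-Box-rule on 1: fresh world 1, 0R1]
3. not p1, 1   [neg-or-rule on 2]
4. p1, 1   [neg-or-rule on 2]
Accessibility: 0R0, 0R1, 1R0, 1R1
Branch closes: p1 and not p1 both at 1.
All branches of the negation close; one closing branch shown above.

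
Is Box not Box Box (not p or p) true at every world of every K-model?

Not valid

Tableau for the negation not Box not Box Box (not p or p):
1. not Box not Box Box (not p or p), w0
2. Box Box (not p or p), w1
Accessibility: w0Rw1
The negation has an open branch (countermodel exists).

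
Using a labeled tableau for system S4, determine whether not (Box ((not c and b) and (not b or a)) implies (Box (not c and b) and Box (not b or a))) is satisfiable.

1. not (Box ((not c and b) and (not b or a)) implies (Box (not c and b) and Box (not b or a))), u
2. Box ((not c and b) and (not b or a)), u
3. not (Box (not c and b) and Box (not b or a)), u
4. (not c and b) and (not b or a), u
5. not c and b, u
6. not b or a, u
7. not c, u
8. b, u
9. not Box (not b or a), u
10. a, u
11. not (not b or a), v
12. b, v
13. not a, v
14. (not c and b) and (not b or a), v
15. not c and b, v
16. not b or a, v
17. not c, v
18. a, v
Accessibility: uRu, uRv, vRv
Branch closes: a and not a both at v.
All branches of the tableau close; one closing branch shown above.

Unsatisfiable (every branch closes)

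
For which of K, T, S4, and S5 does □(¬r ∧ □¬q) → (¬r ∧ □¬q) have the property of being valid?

K-tableau for the negation ¬(□(¬r ∧ □¬q) → (¬r ∧ □¬q)):
1. ¬(□(¬r ∧ □¬q) → (¬r ∧ □¬q)), 0
2. □(¬r ∧ □¬q), 0   [¬→-rule on 1]
3. ¬(¬r ∧ □¬q), 0   [¬→-rule on 1]
4. ¬□¬q, 0   [¬∧-rule on 3 (branches; this branch)]
5. q, 1   [¬□-rule on 4: fresh world 1, 0R1]
6. ¬r ∧ □¬q, 1   [□-rule on 2 via 0R1]
7. ¬r, 1   [∧-rule on 6]
8. □¬q, 1   [∧-rule on 6]
Accessibility: 0R1
Complete open branch: countermodel on a K-frame, so not valid in K.
T-tableau for the negation ¬(□(¬r ∧ □¬q) → (¬r ∧ □¬q)):
1. ¬(□(¬r ∧ □¬q) → (¬r ∧ □¬q)), 0
2. □(¬r ∧ □¬q), 0   [¬→-rule on 1]
3. ¬(¬r ∧ □¬q), 0   [¬→-rule on 1]
4. ¬r ∧ □¬q, 0   [□-rule on 2 via 0R0]
5. ¬r, 0   [∧-rule on 4]
6. □¬q, 0   [∧-rule on 4]
7. ¬q, 0   [□-rule on 6 via 0R0]
8. ¬□¬q, 0   [¬∧-rule on 3 (branches; this branch)]
9. q, 1   [¬□-rule on 8: fresh world 1, 0R1]
10. ¬r ∧ □¬q, 1   [□-rule on 2 via 0R1]
11. ¬r, 1   [∧-rule on 10]
12. □¬q, 1   [∧-rule on 10]
13. ¬q, 1   [□-rule on 6 via 0R1]
Accessibility: 0R0, 0R1, 1R1
Branch closes: q and ¬q both at 1.
Every branch closes (one shown): valid in T, hence also in S4, S5 (every theorem of T is a theorem of S4 and S5).

T, S4, S5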